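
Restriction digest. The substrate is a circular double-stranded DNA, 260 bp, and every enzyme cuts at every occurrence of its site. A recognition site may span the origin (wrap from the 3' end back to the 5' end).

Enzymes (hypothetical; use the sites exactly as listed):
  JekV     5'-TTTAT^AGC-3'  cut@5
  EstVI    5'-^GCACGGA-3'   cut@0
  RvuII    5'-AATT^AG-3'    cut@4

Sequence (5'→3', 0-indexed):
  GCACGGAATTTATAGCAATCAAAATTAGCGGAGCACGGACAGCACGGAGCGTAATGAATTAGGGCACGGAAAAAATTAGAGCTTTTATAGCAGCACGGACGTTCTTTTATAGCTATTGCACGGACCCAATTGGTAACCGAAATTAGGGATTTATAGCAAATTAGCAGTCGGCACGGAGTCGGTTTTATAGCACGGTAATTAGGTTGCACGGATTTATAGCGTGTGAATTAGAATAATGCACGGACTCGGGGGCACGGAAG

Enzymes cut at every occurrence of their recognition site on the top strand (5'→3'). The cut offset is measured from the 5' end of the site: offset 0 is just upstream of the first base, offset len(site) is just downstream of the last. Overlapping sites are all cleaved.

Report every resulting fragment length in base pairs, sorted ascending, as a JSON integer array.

Scan for sites:
  JekV (TTTATAGC, off=5): starts [8, 83, 105, 149, 183, 212] → cuts [13, 88, 110, 154, 188, 217]
  EstVI (GCACGGA, off=0): starts [0, 32, 41, 63, 92, 117, 170, 205, 237, 251] → cuts [0, 32, 41, 63, 92, 117, 170, 205, 237, 251]
  RvuII (AATTAG, off=4): starts [22, 56, 73, 140, 158, 196, 225] → cuts [26, 60, 77, 144, 162, 200, 229]

All cut coordinates (distinct, sorted): [0, 13, 26, 32, 41, 60, 63, 77, 88, 92, 110, 117, 144, 154, 162, 170, 188, 200, 205, 217, 229, 237, 251]

Fragments:
  0→13: 13 bp
  13→26: 13 bp
  26→32: 6 bp
  32→41: 9 bp
  41→60: 19 bp
  60→63: 3 bp
  63→77: 14 bp
  77→88: 11 bp
  88→92: 4 bp
  92→110: 18 bp
  110→117: 7 bp
  117→144: 27 bp
  144→154: 10 bp
  154→162: 8 bp
  162→170: 8 bp
  170→188: 18 bp
  188→200: 12 bp
  200→205: 5 bp
  205→217: 12 bp
  217→229: 12 bp
  229→237: 8 bp
  237→251: 14 bp
  251→0 (wrap): 260-251+0 = 9 bp

[3,4,5,6,7,8,8,8,9,9,10,11,12,12,12,13,13,14,14,18,18,19,27]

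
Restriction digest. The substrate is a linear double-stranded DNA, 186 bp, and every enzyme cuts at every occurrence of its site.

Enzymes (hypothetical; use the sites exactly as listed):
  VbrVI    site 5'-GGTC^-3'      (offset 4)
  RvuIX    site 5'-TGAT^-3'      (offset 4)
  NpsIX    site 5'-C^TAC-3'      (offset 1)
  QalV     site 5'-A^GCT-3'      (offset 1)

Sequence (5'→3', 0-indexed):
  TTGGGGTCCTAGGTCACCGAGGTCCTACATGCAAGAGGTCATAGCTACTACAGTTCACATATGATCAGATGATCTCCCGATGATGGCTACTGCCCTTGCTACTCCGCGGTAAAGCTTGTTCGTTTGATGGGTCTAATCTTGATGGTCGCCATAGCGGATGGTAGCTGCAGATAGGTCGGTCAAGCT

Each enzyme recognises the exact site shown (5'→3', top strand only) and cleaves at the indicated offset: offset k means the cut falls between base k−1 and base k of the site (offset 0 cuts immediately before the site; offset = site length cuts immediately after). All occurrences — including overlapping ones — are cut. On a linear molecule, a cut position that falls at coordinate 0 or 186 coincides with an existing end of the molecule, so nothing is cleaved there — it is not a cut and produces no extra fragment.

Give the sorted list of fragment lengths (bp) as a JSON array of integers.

Scan for sites:
  VbrVI (GGTC, off=4): starts [4, 11, 20, 36, 129, 143, 173, 177] → cuts [8, 15, 24, 40, 133, 147, 177, 181]
  RvuIX (TGAT, off=4): starts [61, 69, 80, 124, 139] → cuts [65, 73, 84, 128, 143]
  NpsIX (CTAC, off=1): starts [24, 44, 47, 86, 98] → cuts [25, 45, 48, 87, 99]
  QalV (AGCT, off=1): starts [42, 112, 162, 182] → cuts [43, 113, 163, 183]

All cut coordinates (distinct, sorted): [8, 15, 24, 25, 40, 43, 45, 48, 65, 73, 84, 87, 99, 113, 128, 133, 143, 147, 163, 177, 181, 183]

Fragments:
  [0,8): 8 bp
  [8,15): 7 bp
  [15,24): 9 bp
  [24,25): 1 bp
  [25,40): 15 bp
  [40,43): 3 bp
  [43,45): 2 bp
  [45,48): 3 bp
  [48,65): 17 bp
  [65,73): 8 bp
  [73,84): 11 bp
  [84,87): 3 bp
  [87,99): 12 bp
  [99,113): 14 bp
  [113,128): 15 bp
  [128,133): 5 bp
  [133,143): 10 bp
  [143,147): 4 bp
  [147,163): 16 bp
  [163,177): 14 bp
  [177,181): 4 bp
  [181,183): 2 bp
  [183,186): 3 bp

[1,2,2,3,3,3,3,4,4,5,7,8,8,9,10,11,12,14,14,15,15,16,17]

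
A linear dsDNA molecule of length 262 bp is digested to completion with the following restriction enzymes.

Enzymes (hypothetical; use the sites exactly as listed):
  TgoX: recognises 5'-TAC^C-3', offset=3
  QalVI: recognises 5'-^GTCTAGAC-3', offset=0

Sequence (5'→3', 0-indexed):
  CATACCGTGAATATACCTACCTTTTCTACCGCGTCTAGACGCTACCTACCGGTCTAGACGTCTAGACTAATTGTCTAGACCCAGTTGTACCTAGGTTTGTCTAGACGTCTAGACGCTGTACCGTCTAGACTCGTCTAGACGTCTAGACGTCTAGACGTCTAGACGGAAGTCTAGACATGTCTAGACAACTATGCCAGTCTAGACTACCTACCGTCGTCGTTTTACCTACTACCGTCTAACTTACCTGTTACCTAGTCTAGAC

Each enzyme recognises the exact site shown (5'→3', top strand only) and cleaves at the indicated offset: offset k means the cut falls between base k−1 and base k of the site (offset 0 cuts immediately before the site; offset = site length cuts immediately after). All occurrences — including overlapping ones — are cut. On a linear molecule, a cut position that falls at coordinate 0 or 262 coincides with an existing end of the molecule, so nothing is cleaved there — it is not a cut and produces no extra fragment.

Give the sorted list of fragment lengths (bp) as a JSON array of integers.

[1,2,3,3,4,4,4,5,7,7,8,8,8,8,8,8,8,9,10,10,11,11,12,12,13,13,14,15,18,18]

Site scan:
  TgoX TACC/3: at [2, 13, 17, 26, 42, 46, 87, 118, 204, 208, 222, 229, 241, 248] ⇒ [5, 16, 20, 29, 45, 49, 90, 121, 207, 211, 225, 232, 244, 251]
  QalVI GTCTAGAC/0: at [32, 51, 59, 72, 98, 106, 122, 132, 140, 148, 156, 168, 178, 196, 254] ⇒ [32, 51, 59, 72, 98, 106, 122, 132, 140, 148, 156, 168, 178, 196, 254]

Pooled cuts: [5, 16, 20, 29, 32, 45, 49, 51, 59, 72, 90, 98, 106, 121, 122, 132, 140, 148, 156, 168, 178, 196, 207, 211, 225, 232, 244, 251, 254]

Fragment lengths:
  [0,5): 5 bp
  [5,16): 11 bp
  [16,20): 4 bp
  [20,29): 9 bp
  [29,32): 3 bp
  [32,45): 13 bp
  [45,49): 4 bp
  [49,51): 2 bp
  [51,59): 8 bp
  [59,72): 13 bp
  [72,90): 18 bp
  [90,98): 8 bp
  [98,106): 8 bp
  [106,121): 15 bp
  [121,122): 1 bp
  [122,132): 10 bp
  [132,140): 8 bp
  [140,148): 8 bp
  [148,156): 8 bp
  [156,168): 12 bp
  [168,178): 10 bp
  [178,196): 18 bp
  [196,207): 11 bp
  [207,211): 4 bp
  [211,225): 14 bp
  [225,232): 7 bp
  [232,244): 12 bp
  [244,251): 7 bp
  [251,254): 3 bp
  [254,262): 8 bp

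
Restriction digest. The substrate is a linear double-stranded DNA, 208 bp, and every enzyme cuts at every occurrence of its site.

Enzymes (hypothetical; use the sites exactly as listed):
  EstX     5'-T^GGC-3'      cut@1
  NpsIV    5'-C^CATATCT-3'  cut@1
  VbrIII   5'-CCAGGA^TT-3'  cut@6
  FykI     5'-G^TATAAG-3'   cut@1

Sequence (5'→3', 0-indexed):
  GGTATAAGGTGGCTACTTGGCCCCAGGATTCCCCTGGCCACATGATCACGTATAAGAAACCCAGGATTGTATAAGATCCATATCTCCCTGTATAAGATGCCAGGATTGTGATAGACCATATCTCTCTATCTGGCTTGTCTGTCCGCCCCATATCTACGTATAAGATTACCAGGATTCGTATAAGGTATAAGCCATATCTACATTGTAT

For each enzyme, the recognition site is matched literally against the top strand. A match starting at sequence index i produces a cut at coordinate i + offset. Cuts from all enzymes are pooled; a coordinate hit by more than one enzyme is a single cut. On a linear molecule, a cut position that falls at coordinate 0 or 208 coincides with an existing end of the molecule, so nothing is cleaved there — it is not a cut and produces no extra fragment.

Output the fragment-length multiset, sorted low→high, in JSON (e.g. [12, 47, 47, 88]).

Scan for sites:
  EstX TGGC/1: at [9, 17, 34, 130] ⇒ [10, 18, 35, 131]
  NpsIV CCATATCT/1: at [77, 115, 147, 191] ⇒ [78, 116, 148, 192]
  VbrIII CCAGGATT/6: at [22, 60, 99, 168] ⇒ [28, 66, 105, 174]
  FykI GTATAAG/1: at [1, 49, 68, 89, 157, 177, 184] ⇒ [2, 50, 69, 90, 158, 178, 185]

All cut coordinates (distinct, sorted): [2, 10, 18, 28, 35, 50, 66, 69, 78, 90, 105, 116, 131, 148, 158, 174, 178, 185, 192]

Fragment lengths:
  [0,2): 2 bp
  [2,10): 8 bp
  [10,18): 8 bp
  [18,28): 10 bp
  [28,35): 7 bp
  [35,50): 15 bp
  [50,66): 16 bp
  [66,69): 3 bp
  [69,78): 9 bp
  [78,90): 12 bp
  [90,105): 15 bp
  [105,116): 11 bp
  [116,131): 15 bp
  [131,148): 17 bp
  [148,158): 10 bp
  [158,174): 16 bp
  [174,178): 4 bp
  [178,185): 7 bp
  [185,192): 7 bp
  [192,208): 16 bp

[2,3,4,7,7,7,8,8,9,10,10,11,12,15,15,15,16,16,16,17]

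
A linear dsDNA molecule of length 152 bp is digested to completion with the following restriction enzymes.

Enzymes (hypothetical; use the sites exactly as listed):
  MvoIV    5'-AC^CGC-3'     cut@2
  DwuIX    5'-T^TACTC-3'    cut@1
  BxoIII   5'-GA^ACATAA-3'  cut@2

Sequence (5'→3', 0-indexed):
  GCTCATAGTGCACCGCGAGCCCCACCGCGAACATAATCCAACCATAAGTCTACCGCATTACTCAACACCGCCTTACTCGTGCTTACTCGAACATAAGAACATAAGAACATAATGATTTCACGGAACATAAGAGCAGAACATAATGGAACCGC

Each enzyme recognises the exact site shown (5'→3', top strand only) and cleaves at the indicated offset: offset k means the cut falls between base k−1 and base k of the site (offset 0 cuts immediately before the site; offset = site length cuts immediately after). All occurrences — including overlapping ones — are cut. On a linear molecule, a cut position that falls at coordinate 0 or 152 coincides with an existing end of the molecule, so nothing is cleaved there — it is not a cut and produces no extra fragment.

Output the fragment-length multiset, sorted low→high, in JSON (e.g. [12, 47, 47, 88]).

Per-enzyme occurrences:
  MvoIV (ACCGC, off=2): starts [11, 23, 51, 66, 147] → cuts [13, 25, 53, 68, 149]
  DwuIX (TTACTC, off=1): starts [57, 72, 82] → cuts [58, 73, 83]
  BxoIII (GAACATAA, off=2): starts [28, 88, 96, 104, 122, 135] → cuts [30, 90, 98, 106, 124, 137]

All cut coordinates (distinct, sorted): [13, 25, 30, 53, 58, 68, 73, 83, 90, 98, 106, 124, 137, 149]

Fragment lengths:
  [0,13): 13 bp
  [13,25): 12 bp
  [25,30): 5 bp
  [30,53): 23 bp
  [53,58): 5 bp
  [58,68): 10 bp
  [68,73): 5 bp
  [73,83): 10 bp
  [83,90): 7 bp
  [90,98): 8 bp
  [98,106): 8 bp
  [106,124): 18 bp
  [124,137): 13 bp
  [137,149): 12 bp
  [149,152): 3 bp

[3,5,5,5,7,8,8,10,10,12,12,13,13,18,23]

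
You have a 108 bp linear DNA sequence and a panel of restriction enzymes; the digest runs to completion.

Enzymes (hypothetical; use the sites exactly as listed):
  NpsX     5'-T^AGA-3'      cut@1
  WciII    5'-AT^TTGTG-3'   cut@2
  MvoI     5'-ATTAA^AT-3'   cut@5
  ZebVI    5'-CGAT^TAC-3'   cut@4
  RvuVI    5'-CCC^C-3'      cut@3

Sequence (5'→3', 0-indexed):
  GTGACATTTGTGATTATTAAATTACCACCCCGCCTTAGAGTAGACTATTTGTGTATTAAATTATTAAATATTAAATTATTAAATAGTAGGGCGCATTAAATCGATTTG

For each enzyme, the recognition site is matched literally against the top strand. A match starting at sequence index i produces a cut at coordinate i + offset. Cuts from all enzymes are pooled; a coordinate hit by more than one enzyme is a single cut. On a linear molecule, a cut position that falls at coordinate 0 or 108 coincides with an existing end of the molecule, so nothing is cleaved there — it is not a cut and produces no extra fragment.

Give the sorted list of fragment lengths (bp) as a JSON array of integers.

Scan for sites:
  NpsX TAGA/1: at [35, 40] ⇒ [36, 41]
  WciII ATTTGTG/2: at [5, 46] ⇒ [7, 48]
  MvoI ATTAAAT/5: at [15, 54, 62, 69, 77, 94] ⇒ [20, 59, 67, 74, 82, 99]
  ZebVI (CGATTAC, off=4): no sites
  RvuVI CCCC/3: at [27] ⇒ [30]

All cut coordinates (distinct, sorted): [7, 20, 30, 36, 41, 48, 59, 67, 74, 82, 99]

Fragment lengths:
  [0,7): 7 bp
  [7,20): 13 bp
  [20,30): 10 bp
  [30,36): 6 bp
  [36,41): 5 bp
  [41,48): 7 bp
  [48,59): 11 bp
  [59,67): 8 bp
  [67,74): 7 bp
  [74,82): 8 bp
  [82,99): 17 bp
  [99,108): 9 bp

[5,6,7,7,7,8,8,9,10,11,13,17]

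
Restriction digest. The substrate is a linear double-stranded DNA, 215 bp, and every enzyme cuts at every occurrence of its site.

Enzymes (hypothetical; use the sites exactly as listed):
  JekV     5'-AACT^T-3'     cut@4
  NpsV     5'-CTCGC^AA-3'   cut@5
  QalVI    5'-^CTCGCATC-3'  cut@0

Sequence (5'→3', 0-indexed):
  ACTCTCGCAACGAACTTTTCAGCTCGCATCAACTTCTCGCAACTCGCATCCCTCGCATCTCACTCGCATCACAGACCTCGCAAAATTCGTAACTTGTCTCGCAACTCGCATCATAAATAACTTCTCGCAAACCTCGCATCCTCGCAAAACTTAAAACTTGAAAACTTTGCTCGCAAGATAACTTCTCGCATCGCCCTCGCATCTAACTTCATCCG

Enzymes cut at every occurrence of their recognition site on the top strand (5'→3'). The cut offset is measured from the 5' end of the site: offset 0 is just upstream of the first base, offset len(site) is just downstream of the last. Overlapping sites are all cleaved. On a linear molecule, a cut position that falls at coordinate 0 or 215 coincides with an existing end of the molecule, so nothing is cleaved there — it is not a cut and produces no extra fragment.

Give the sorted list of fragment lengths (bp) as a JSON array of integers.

Per-enzyme occurrences:
  JekV (AACTT, off=4): starts [12, 30, 90, 118, 147, 154, 162, 179, 204] → cuts [16, 34, 94, 122, 151, 158, 166, 183, 208]
  NpsV (CTCGCAA, off=5): starts [3, 35, 76, 97, 123, 140, 169] → cuts [8, 40, 81, 102, 128, 145, 174]
  QalVI (CTCGCATC, off=0): starts [22, 42, 51, 62, 104, 132, 184, 195] → cuts [22, 42, 51, 62, 104, 132, 184, 195]

Pooled cuts: [8, 16, 22, 34, 40, 42, 51, 62, 81, 94, 102, 104, 122, 128, 132, 145, 151, 158, 166, 174, 183, 184, 195, 208]

Fragments:
  [0,8): 8 bp
  [8,16): 8 bp
  [16,22): 6 bp
  [22,34): 12 bp
  [34,40): 6 bp
  [40,42): 2 bp
  [42,51): 9 bp
  [51,62): 11 bp
  [62,81): 19 bp
  [81,94): 13 bp
  [94,102): 8 bp
  [102,104): 2 bp
  [104,122): 18 bp
  [122,128): 6 bp
  [128,132): 4 bp
  [132,145): 13 bp
  [145,151): 6 bp
  [151,158): 7 bp
  [158,166): 8 bp
  [166,174): 8 bp
  [174,183): 9 bp
  [183,184): 1 bp
  [184,195): 11 bp
  [195,208): 13 bp
  [208,215): 7 bp

[1,2,2,4,6,6,6,6,7,7,8,8,8,8,8,9,9,11,11,12,13,13,13,18,19]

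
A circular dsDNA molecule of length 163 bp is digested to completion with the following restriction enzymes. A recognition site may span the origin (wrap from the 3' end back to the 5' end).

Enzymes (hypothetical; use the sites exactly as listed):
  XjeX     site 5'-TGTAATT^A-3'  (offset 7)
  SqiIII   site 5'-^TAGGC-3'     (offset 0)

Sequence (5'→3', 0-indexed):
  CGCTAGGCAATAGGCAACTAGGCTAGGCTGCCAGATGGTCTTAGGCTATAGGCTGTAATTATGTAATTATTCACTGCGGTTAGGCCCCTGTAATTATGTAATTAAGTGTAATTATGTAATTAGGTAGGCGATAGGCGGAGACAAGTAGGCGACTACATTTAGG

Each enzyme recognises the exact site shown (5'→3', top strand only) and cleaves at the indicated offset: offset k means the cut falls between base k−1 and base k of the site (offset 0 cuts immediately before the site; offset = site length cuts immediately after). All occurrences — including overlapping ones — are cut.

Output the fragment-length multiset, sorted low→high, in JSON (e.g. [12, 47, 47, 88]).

[3,5,7,7,7,7,8,8,8,8,10,12,12,14,14,15,18]

Per-enzyme occurrences:
  XjeX TGTAATTA/7: at [53, 61, 88, 96, 106, 114] ⇒ [60, 68, 95, 103, 113, 121]
  SqiIII TAGGC/0: at [3, 10, 18, 23, 41, 48, 80, 124, 131, 145, 159] ⇒ [3, 10, 18, 23, 41, 48, 80, 124, 131, 145, 159]

Pooled cuts: [3, 10, 18, 23, 41, 48, 60, 68, 80, 95, 103, 113, 121, 124, 131, 145, 159]

Fragment lengths:
  3→10: 7 bp
  10→18: 8 bp
  18→23: 5 bp
  23→41: 18 bp
  41→48: 7 bp
  48→60: 12 bp
  60→68: 8 bp
  68→80: 12 bp
  80→95: 15 bp
  95→103: 8 bp
  103→113: 10 bp
  113→121: 8 bp
  121→124: 3 bp
  124→131: 7 bp
  131→145: 14 bp
  145→159: 14 bp
  159→3 (wrap): 163-159+3 = 7 bp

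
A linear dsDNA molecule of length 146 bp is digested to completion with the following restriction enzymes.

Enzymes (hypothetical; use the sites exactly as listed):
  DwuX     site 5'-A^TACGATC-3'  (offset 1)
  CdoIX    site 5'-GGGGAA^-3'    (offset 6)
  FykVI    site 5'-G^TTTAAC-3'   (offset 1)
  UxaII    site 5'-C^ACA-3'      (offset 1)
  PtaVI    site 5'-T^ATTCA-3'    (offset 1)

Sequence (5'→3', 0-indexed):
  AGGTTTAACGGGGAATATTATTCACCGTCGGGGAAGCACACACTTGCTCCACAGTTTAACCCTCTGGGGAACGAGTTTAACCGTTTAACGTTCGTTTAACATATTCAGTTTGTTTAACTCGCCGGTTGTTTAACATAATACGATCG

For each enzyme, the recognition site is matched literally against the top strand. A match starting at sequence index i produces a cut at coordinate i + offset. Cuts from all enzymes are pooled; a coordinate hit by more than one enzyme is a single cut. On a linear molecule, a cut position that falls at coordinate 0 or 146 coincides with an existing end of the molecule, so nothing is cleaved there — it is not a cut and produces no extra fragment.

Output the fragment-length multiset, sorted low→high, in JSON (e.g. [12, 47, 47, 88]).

[2,2,3,4,4,4,8,8,8,10,10,11,11,12,16,16,17]

Site scan:
  DwuX (ATACGATC, off=1): starts [137] → cuts [138]
  CdoIX (GGGGAA, off=6): starts [9, 29, 65] → cuts [15, 35, 71]
  FykVI (GTTTAAC, off=1): starts [2, 53, 74, 82, 93, 111, 127] → cuts [3, 54, 75, 83, 94, 112, 128]
  UxaII (CACA, off=1): starts [36, 38, 49] → cuts [37, 39, 50]
  PtaVI (TATTCA, off=1): starts [18, 101] → cuts [19, 102]

All cut coordinates (distinct, sorted): [3, 15, 19, 35, 37, 39, 50, 54, 71, 75, 83, 94, 102, 112, 128, 138]

Fragments:
  [0,3): 3 bp
  [3,15): 12 bp
  [15,19): 4 bp
  [19,35): 16 bp
  [35,37): 2 bp
  [37,39): 2 bp
  [39,50): 11 bp
  [50,54): 4 bp
  [54,71): 17 bp
  [71,75): 4 bp
  [75,83): 8 bp
  [83,94): 11 bp
  [94,102): 8 bp
  [102,112): 10 bp
  [112,128): 16 bp
  [128,138): 10 bp
  [138,146): 8 bp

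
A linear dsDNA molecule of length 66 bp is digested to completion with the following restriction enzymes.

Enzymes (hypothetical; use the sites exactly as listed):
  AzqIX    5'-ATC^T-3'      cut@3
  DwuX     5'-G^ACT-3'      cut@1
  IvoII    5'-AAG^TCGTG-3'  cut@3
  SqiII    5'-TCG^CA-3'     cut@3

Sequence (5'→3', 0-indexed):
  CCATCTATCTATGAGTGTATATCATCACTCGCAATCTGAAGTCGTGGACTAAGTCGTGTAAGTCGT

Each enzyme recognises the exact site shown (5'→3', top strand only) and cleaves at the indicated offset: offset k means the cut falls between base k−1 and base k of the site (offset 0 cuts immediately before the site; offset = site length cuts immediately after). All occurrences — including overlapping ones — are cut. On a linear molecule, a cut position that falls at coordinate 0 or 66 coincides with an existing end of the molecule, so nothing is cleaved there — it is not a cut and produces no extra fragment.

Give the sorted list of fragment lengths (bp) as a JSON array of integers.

[4,5,5,5,6,6,13,22]

Scan for sites:
  AzqIX ATCT/3: at [2, 6, 33] ⇒ [5, 9, 36]
  DwuX GACT/1: at [46] ⇒ [47]
  IvoII AAGTCGTG/3: at [38, 50] ⇒ [41, 53]
  SqiII TCGCA/3: at [28] ⇒ [31]

All cut coordinates (distinct, sorted): [5, 9, 31, 36, 41, 47, 53]

Fragments:
  [0,5): 5 bp
  [5,9): 4 bp
  [9,31): 22 bp
  [31,36): 5 bp
  [36,41): 5 bp
  [41,47): 6 bp
  [47,53): 6 bp
  [53,66): 13 bp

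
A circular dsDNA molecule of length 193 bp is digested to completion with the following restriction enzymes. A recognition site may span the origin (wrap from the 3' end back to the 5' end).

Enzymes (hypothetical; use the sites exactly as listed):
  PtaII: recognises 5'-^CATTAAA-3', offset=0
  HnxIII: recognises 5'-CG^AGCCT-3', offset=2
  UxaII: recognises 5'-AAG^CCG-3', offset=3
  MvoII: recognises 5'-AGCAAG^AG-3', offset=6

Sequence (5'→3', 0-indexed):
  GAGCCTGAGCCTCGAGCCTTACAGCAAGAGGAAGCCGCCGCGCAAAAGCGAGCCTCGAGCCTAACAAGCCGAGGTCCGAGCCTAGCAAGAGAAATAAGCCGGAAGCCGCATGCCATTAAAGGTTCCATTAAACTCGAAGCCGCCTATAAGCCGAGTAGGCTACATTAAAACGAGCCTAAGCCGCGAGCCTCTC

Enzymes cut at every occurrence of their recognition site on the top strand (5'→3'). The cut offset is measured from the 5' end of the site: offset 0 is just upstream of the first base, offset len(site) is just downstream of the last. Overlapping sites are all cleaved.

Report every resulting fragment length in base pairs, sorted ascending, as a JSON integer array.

Site scan:
  PtaII CATTAAA/0: at [113, 125, 162] ⇒ [113, 125, 162]
  HnxIII CGAGCCT/2: at [12, 48, 55, 76, 170, 183, 192] ⇒ [1, 14, 50, 57, 78, 172, 185]
  UxaII AAGCCG/3: at [31, 65, 95, 102, 136, 147, 177] ⇒ [34, 68, 98, 105, 139, 150, 180]
  MvoII AGCAAGAG/6: at [22, 83] ⇒ [28, 89]

All cut coordinates (distinct, sorted): [1, 14, 28, 34, 50, 57, 68, 78, 89, 98, 105, 113, 125, 139, 150, 162, 172, 180, 185]

Fragments:
  1→14: 13 bp
  14→28: 14 bp
  28→34: 6 bp
  34→50: 16 bp
  50→57: 7 bp
  57→68: 11 bp
  68→78: 10 bp
  78→89: 11 bp
  89→98: 9 bp
  98→105: 7 bp
  105→113: 8 bp
  113→125: 12 bp
  125→139: 14 bp
  139→150: 11 bp
  150→162: 12 bp
  162→172: 10 bp
  172→180: 8 bp
  180→185: 5 bp
  185→1 (wrap): 193-185+1 = 9 bp

[5,6,7,7,8,8,9,9,10,10,11,11,11,12,12,13,14,14,16]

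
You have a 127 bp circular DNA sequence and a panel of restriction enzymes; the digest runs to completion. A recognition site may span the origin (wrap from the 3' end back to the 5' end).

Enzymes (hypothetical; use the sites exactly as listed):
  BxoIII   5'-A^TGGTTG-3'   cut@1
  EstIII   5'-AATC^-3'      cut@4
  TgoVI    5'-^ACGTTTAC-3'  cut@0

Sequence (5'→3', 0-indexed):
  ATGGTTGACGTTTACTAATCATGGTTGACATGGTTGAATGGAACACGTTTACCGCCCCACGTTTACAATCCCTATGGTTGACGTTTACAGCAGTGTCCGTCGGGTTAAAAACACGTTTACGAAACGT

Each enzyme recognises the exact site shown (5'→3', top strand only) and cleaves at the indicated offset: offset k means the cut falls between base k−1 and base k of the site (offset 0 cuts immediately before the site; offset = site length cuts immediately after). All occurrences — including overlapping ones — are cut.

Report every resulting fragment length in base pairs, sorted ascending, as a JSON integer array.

[1,4,6,6,9,12,13,14,14,16,32]

Site scan:
  BxoIII ATGGTTG/1: at [0, 20, 29, 73] ⇒ [1, 21, 30, 74]
  EstIII AATC/4: at [16, 66] ⇒ [20, 70]
  TgoVI ACGTTTAC/0: at [7, 44, 58, 80, 112] ⇒ [7, 44, 58, 80, 112]

All cut coordinates (distinct, sorted): [1, 7, 20, 21, 30, 44, 58, 70, 74, 80, 112]

Fragments:
  1→7: 6 bp
  7→20: 13 bp
  20→21: 1 bp
  21→30: 9 bp
  30→44: 14 bp
  44→58: 14 bp
  58→70: 12 bp
  70→74: 4 bp
  74→80: 6 bp
  80→112: 32 bp
  112→1 (wrap): 127-112+1 = 16 bp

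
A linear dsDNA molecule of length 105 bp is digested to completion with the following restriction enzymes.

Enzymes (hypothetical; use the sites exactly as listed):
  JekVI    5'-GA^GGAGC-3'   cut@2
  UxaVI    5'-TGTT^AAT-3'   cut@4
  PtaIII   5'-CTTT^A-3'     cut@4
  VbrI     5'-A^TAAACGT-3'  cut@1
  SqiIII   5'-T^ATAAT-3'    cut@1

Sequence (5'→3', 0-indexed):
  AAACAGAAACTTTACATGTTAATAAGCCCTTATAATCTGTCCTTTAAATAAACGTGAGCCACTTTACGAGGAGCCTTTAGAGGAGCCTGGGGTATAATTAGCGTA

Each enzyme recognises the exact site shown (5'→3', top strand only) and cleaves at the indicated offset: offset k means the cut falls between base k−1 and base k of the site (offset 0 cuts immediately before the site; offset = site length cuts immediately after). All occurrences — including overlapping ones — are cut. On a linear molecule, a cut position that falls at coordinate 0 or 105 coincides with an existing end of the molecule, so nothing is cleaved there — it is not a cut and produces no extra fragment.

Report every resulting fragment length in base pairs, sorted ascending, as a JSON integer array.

Site scan:
  JekVI (GAGGAGC, off=2): starts [67, 79] → cuts [69, 81]
  UxaVI (TGTTAAT, off=4): starts [16] → cuts [20]
  PtaIII (CTTTA, off=4): starts [9, 41, 61, 74] → cuts [13, 45, 65, 78]
  VbrI (ATAAACGT, off=1): starts [47] → cuts [48]
  SqiIII (TATAAT, off=1): starts [30, 92] → cuts [31, 93]

All cut coordinates (distinct, sorted): [13, 20, 31, 45, 48, 65, 69, 78, 81, 93]

Fragment lengths:
  [0,13): 13 bp
  [13,20): 7 bp
  [20,31): 11 bp
  [31,45): 14 bp
  [45,48): 3 bp
  [48,65): 17 bp
  [65,69): 4 bp
  [69,78): 9 bp
  [78,81): 3 bp
  [81,93): 12 bp
  [93,105): 12 bp

[3,3,4,7,9,11,12,12,13,14,17]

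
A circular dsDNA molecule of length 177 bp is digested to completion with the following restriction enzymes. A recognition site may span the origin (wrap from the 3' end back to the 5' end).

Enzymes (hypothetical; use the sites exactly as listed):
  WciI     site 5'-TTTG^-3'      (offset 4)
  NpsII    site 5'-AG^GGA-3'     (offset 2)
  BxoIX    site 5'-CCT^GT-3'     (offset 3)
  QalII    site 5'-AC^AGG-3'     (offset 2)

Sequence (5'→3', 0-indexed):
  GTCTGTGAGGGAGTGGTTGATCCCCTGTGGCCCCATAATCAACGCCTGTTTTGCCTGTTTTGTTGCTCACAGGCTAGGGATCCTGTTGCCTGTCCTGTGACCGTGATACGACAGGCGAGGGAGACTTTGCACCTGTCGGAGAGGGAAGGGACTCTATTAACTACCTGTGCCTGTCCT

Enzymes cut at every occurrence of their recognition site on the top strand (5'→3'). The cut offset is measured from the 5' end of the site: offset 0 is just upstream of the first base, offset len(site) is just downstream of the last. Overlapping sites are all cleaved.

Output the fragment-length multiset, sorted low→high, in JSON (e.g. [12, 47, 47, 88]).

Scan for sites:
  WciI TTTG/4: at [49, 58, 125] ⇒ [53, 62, 129]
  NpsII AGGGA/2: at [7, 75, 117, 141, 146] ⇒ [9, 77, 119, 143, 148]
  BxoIX CCTGT/3: at [23, 44, 53, 81, 88, 93, 131, 163, 169, 174] ⇒ [0, 26, 47, 56, 84, 91, 96, 134, 166, 172]
  QalII ACAGG/2: at [68, 110] ⇒ [70, 112]

Pooled cuts: [0, 9, 26, 47, 53, 56, 62, 70, 77, 84, 91, 96, 112, 119, 129, 134, 143, 148, 166, 172]

Fragments:
  0→9: 9 bp
  9→26: 17 bp
  26→47: 21 bp
  47→53: 6 bp
  53→56: 3 bp
  56→62: 6 bp
  62→70: 8 bp
  70→77: 7 bp
  77→84: 7 bp
  84→91: 7 bp
  91→96: 5 bp
  96→112: 16 bp
  112→119: 7 bp
  119→129: 10 bp
  129→134: 5 bp
  134→143: 9 bp
  143→148: 5 bp
  148→166: 18 bp
  166→172: 6 bp
  172→0 (wrap): 177-172+0 = 5 bp

[3,5,5,5,5,6,6,6,7,7,7,7,8,9,9,10,16,17,18,21]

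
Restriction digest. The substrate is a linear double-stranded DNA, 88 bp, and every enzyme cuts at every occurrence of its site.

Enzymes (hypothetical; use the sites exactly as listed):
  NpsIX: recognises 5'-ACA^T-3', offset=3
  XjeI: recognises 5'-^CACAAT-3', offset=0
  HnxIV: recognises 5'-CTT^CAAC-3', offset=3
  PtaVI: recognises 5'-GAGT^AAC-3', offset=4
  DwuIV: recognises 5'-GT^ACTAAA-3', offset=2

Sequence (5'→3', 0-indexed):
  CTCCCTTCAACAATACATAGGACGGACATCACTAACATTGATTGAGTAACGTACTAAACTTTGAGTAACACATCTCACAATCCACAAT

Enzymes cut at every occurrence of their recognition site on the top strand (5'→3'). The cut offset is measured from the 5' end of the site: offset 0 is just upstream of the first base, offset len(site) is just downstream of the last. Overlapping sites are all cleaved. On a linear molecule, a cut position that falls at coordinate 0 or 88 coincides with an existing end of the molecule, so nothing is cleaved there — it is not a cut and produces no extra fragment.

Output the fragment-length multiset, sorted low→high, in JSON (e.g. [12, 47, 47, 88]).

Scan for sites:
  NpsIX ACAT/3: at [14, 25, 34, 69] ⇒ [17, 28, 37, 72]
  XjeI CACAAT/0: at [75, 82] ⇒ [75, 82]
  HnxIV CTTCAAC/3: at [4] ⇒ [7]
  PtaVI GAGTAAC/4: at [43, 62] ⇒ [47, 66]
  DwuIV GTACTAAA/2: at [50] ⇒ [52]

All cut coordinates (distinct, sorted): [7, 17, 28, 37, 47, 52, 66, 72, 75, 82]

Fragments:
  [0,7): 7 bp
  [7,17): 10 bp
  [17,28): 11 bp
  [28,37): 9 bp
  [37,47): 10 bp
  [47,52): 5 bp
  [52,66): 14 bp
  [66,72): 6 bp
  [72,75): 3 bp
  [75,82): 7 bp
  [82,88): 6 bp

[3,5,6,6,7,7,9,10,10,11,14]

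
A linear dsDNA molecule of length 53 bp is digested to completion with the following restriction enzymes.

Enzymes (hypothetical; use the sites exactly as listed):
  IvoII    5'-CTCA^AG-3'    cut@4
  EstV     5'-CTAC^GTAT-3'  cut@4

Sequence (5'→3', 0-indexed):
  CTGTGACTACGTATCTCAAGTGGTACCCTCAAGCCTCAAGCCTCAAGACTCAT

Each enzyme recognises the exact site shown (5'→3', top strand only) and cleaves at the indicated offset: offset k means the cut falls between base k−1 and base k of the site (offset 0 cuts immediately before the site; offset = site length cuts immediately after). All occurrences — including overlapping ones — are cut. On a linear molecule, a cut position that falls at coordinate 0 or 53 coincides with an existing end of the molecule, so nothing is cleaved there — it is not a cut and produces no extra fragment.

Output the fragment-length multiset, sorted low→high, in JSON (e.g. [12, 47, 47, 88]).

[7,7,8,8,10,13]

Per-enzyme occurrences:
  IvoII CTCAAG/4: at [14, 27, 34, 41] ⇒ [18, 31, 38, 45]
  EstV CTACGTAT/4: at [6] ⇒ [10]

All cut coordinates (distinct, sorted): [10, 18, 31, 38, 45]

Fragment lengths:
  [0,10): 10 bp
  [10,18): 8 bp
  [18,31): 13 bp
  [31,38): 7 bp
  [38,45): 7 bp
  [45,53): 8 bp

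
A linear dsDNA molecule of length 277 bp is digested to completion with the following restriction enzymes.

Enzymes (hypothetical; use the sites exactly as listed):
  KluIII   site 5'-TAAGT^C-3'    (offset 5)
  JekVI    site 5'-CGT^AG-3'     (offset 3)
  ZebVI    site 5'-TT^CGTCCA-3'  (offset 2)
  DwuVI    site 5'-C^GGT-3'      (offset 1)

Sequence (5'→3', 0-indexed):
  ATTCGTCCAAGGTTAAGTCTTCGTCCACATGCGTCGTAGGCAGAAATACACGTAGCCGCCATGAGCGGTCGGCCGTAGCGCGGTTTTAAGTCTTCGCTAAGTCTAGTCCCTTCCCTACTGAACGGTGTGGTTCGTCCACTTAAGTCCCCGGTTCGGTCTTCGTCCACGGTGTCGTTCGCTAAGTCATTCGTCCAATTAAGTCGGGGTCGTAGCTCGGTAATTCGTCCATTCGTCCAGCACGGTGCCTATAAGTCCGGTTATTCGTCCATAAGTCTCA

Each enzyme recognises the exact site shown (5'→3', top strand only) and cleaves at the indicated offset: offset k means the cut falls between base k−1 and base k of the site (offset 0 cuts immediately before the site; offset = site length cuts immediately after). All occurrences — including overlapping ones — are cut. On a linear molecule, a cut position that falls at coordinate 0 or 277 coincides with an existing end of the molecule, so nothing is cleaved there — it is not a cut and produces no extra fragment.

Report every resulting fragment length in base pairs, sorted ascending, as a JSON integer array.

Scan for sites:
  KluIII TAAGTC/5: at [13, 86, 97, 140, 179, 196, 248, 268] ⇒ [18, 91, 102, 145, 184, 201, 253, 273]
  JekVI CGTAG/3: at [34, 50, 73, 207] ⇒ [37, 53, 76, 210]
  ZebVI TTCGTCCA/2: at [1, 19, 130, 158, 186, 220, 228, 260] ⇒ [3, 21, 132, 160, 188, 222, 230, 262]
  DwuVI CGGT/1: at [65, 80, 122, 148, 153, 166, 214, 239, 254] ⇒ [66, 81, 123, 149, 154, 167, 215, 240, 255]

All cut coordinates (distinct, sorted): [3, 18, 21, 37, 53, 66, 76, 81, 91, 102, 123, 132, 145, 149, 154, 160, 167, 184, 188, 201, 210, 215, 222, 230, 240, 253, 255, 262, 273]

Fragment lengths:
  [0,3): 3 bp
  [3,18): 15 bp
  [18,21): 3 bp
  [21,37): 16 bp
  [37,53): 16 bp
  [53,66): 13 bp
  [66,76): 10 bp
  [76,81): 5 bp
  [81,91): 10 bp
  [91,102): 11 bp
  [102,123): 21 bp
  [123,132): 9 bp
  [132,145): 13 bp
  [145,149): 4 bp
  [149,154): 5 bp
  [154,160): 6 bp
  [160,167): 7 bp
  [167,184): 17 bp
  [184,188): 4 bp
  [188,201): 13 bp
  [201,210): 9 bp
  [210,215): 5 bp
  [215,222): 7 bp
  [222,230): 8 bp
  [230,240): 10 bp
  [240,253): 13 bp
  [253,255): 2 bp
  [255,262): 7 bp
  [262,273): 11 bp
  [273,277): 4 bp

[2,3,3,4,4,4,5,5,5,6,7,7,7,8,9,9,10,10,10,11,11,13,13,13,13,15,16,16,17,21]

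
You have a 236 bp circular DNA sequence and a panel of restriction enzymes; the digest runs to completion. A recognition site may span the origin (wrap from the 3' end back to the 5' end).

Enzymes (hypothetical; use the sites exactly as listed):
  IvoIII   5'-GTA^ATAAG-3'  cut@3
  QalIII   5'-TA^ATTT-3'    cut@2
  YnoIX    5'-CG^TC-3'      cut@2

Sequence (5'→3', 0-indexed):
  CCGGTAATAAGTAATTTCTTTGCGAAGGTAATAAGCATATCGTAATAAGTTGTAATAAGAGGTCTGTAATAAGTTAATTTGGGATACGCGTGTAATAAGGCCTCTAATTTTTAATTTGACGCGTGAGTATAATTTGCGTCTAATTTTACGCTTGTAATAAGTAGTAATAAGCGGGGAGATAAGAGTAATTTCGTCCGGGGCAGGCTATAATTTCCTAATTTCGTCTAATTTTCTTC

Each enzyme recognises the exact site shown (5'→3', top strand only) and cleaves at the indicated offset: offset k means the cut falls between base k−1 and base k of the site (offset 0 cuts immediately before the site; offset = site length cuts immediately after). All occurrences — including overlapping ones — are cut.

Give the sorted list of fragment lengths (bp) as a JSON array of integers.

[4,4,6,6,7,7,7,8,8,10,10,12,14,14,14,15,16,17,18,18,21]

Site scan:
  IvoIII GTAATAAG/3: at [3, 27, 41, 51, 65, 91, 153, 163] ⇒ [6, 30, 44, 54, 68, 94, 156, 166]
  QalIII TAATTT/2: at [11, 74, 104, 111, 129, 140, 185, 207, 215, 225] ⇒ [13, 76, 106, 113, 131, 142, 187, 209, 217, 227]
  YnoIX CGTC/2: at [136, 191, 221] ⇒ [138, 193, 223]

Pooled cuts: [6, 13, 30, 44, 54, 68, 76, 94, 106, 113, 131, 138, 142, 156, 166, 187, 193, 209, 217, 223, 227]

Fragment lengths:
  6→13: 7 bp
  13→30: 17 bp
  30→44: 14 bp
  44→54: 10 bp
  54→68: 14 bp
  68→76: 8 bp
  76→94: 18 bp
  94→106: 12 bp
  106→113: 7 bp
  113→131: 18 bp
  131→138: 7 bp
  138→142: 4 bp
  142→156: 14 bp
  156→166: 10 bp
  166→187: 21 bp
  187→193: 6 bp
  193→209: 16 bp
  209→217: 8 bp
  217→223: 6 bp
  223→227: 4 bp
  227→6 (wrap): 236-227+6 = 15 bp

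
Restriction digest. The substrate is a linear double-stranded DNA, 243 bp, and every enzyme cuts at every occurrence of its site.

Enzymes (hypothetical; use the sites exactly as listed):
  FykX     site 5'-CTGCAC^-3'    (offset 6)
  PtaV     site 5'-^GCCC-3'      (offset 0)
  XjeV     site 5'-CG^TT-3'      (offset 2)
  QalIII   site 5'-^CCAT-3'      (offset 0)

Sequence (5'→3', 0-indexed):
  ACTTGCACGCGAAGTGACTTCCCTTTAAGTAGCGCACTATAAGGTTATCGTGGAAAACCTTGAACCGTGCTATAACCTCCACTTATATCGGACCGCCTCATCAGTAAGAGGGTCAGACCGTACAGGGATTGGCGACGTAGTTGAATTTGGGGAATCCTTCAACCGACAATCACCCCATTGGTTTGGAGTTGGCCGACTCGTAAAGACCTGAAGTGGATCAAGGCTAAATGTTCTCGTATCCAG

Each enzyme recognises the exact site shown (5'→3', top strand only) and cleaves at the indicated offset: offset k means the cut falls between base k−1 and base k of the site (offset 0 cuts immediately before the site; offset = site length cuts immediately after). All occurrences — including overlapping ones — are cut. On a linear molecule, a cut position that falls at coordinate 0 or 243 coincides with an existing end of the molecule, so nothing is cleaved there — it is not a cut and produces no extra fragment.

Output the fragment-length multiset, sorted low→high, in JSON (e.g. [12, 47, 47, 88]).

[69,174]

Scan for sites:
  FykX (CTGCAC, off=6): no sites
  PtaV (GCCC, off=0): no sites
  XjeV (CGTT, off=2): no sites
  QalIII (CCAT, off=0): starts [174] → cuts [174]

Pooled cuts: [174]

Fragments:
  [0,174): 174 bp
  [174,243): 69 bp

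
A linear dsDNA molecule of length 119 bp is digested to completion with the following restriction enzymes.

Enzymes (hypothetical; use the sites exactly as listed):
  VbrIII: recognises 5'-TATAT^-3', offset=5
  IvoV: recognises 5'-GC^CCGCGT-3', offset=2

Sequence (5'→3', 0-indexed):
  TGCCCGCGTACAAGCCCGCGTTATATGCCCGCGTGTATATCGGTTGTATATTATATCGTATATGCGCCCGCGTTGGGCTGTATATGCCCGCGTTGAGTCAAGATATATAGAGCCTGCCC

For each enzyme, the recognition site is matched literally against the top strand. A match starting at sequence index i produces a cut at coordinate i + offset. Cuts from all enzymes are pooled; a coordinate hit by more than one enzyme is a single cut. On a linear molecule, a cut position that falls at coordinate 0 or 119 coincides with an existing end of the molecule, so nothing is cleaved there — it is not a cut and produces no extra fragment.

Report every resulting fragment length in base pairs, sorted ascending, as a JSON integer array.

[2,2,3,4,5,7,11,11,11,12,12,18,21]

Per-enzyme occurrences:
  VbrIII TATAT/5: at [21, 35, 46, 51, 58, 80, 103] ⇒ [26, 40, 51, 56, 63, 85, 108]
  IvoV GCCCGCGT/2: at [1, 13, 26, 65, 85] ⇒ [3, 15, 28, 67, 87]

Pooled cuts: [3, 15, 26, 28, 40, 51, 56, 63, 67, 85, 87, 108]

Fragment lengths:
  [0,3): 3 bp
  [3,15): 12 bp
  [15,26): 11 bp
  [26,28): 2 bp
  [28,40): 12 bp
  [40,51): 11 bp
  [51,56): 5 bp
  [56,63): 7 bp
  [63,67): 4 bp
  [67,85): 18 bp
  [85,87): 2 bp
  [87,108): 21 bp
  [108,119): 11 bp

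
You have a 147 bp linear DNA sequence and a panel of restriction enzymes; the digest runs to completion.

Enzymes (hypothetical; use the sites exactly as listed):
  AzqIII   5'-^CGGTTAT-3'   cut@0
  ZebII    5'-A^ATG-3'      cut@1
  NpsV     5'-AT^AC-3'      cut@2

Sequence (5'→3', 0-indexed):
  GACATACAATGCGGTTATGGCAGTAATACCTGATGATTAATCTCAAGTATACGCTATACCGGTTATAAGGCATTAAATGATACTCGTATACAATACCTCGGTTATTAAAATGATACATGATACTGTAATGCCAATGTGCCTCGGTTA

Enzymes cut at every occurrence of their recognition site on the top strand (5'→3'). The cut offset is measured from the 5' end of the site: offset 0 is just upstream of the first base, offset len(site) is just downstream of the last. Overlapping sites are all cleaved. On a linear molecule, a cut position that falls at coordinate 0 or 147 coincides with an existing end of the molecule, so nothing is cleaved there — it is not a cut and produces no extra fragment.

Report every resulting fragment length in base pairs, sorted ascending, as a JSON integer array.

Site scan:
  AzqIII (CGGTTAT, off=0): starts [11, 59, 98] → cuts [11, 59, 98]
  ZebII (AATG, off=1): starts [7, 75, 108, 126, 132] → cuts [8, 76, 109, 127, 133]
  NpsV (ATAC, off=2): starts [3, 25, 48, 55, 79, 87, 92, 112, 119] → cuts [5, 27, 50, 57, 81, 89, 94, 114, 121]

Pooled cuts: [5, 8, 11, 27, 50, 57, 59, 76, 81, 89, 94, 98, 109, 114, 121, 127, 133]

Fragment lengths:
  [0,5): 5 bp
  [5,8): 3 bp
  [8,11): 3 bp
  [11,27): 16 bp
  [27,50): 23 bp
  [50,57): 7 bp
  [57,59): 2 bp
  [59,76): 17 bp
  [76,81): 5 bp
  [81,89): 8 bp
  [89,94): 5 bp
  [94,98): 4 bp
  [98,109): 11 bp
  [109,114): 5 bp
  [114,121): 7 bp
  [121,127): 6 bp
  [127,133): 6 bp
  [133,147): 14 bp

[2,3,3,4,5,5,5,5,6,6,7,7,8,11,14,16,17,23]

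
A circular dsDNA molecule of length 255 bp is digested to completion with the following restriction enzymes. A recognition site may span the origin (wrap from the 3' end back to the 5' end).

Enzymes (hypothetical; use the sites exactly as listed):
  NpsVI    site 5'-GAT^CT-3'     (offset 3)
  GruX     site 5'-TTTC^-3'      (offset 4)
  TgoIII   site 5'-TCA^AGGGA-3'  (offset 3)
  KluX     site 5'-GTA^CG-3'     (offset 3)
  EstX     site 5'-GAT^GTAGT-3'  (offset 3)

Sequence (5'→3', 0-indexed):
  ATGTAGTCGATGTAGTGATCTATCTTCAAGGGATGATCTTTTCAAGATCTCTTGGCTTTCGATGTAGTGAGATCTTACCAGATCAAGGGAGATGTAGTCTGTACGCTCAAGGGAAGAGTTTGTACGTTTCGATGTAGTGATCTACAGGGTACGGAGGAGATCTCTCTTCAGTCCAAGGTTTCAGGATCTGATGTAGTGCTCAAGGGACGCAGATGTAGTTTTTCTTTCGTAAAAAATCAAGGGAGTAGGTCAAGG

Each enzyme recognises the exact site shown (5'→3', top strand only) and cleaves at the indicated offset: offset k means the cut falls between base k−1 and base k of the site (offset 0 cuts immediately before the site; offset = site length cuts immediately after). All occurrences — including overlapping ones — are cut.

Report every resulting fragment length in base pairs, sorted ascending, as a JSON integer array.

[3,3,4,5,5,5,6,6,6,8,8,8,9,9,9,10,10,10,10,10,10,11,12,12,12,15,18,21]

Scan for sites:
  NpsVI (GATCT, off=3): starts [16, 34, 45, 70, 138, 158, 184] → cuts [19, 37, 48, 73, 141, 161, 187]
  GruX (TTTC, off=4): starts [39, 56, 126, 178, 220, 224] → cuts [43, 60, 130, 182, 224, 228]
  TgoIII (TCAAGGGA, off=3): starts [25, 82, 106, 199, 236] → cuts [28, 85, 109, 202, 239]
  KluX (GTACG, off=3): starts [100, 121, 148] → cuts [103, 124, 151]
  EstX (GATGTAGT, off=3): starts [8, 60, 90, 130, 189, 211, 254] → cuts [2, 11, 63, 93, 133, 192, 214]

Pooled cuts: [2, 11, 19, 28, 37, 43, 48, 60, 63, 73, 85, 93, 103, 109, 124, 130, 133, 141, 151, 161, 182, 187, 192, 202, 214, 224, 228, 239]

Fragment lengths:
  2→11: 9 bp
  11→19: 8 bp
  19→28: 9 bp
  28→37: 9 bp
  37→43: 6 bp
  43→48: 5 bp
  48→60: 12 bp
  60→63: 3 bp
  63→73: 10 bp
  73→85: 12 bp
  85→93: 8 bp
  93→103: 10 bp
  103→109: 6 bp
  109→124: 15 bp
  124→130: 6 bp
  130→133: 3 bp
  133→141: 8 bp
  141→151: 10 bp
  151→161: 10 bp
  161→182: 21 bp
  182→187: 5 bp
  187→192: 5 bp
  192→202: 10 bp
  202→214: 12 bp
  214→224: 10 bp
  224→228: 4 bp
  228→239: 11 bp
  239→2 (wrap): 255-239+2 = 18 bp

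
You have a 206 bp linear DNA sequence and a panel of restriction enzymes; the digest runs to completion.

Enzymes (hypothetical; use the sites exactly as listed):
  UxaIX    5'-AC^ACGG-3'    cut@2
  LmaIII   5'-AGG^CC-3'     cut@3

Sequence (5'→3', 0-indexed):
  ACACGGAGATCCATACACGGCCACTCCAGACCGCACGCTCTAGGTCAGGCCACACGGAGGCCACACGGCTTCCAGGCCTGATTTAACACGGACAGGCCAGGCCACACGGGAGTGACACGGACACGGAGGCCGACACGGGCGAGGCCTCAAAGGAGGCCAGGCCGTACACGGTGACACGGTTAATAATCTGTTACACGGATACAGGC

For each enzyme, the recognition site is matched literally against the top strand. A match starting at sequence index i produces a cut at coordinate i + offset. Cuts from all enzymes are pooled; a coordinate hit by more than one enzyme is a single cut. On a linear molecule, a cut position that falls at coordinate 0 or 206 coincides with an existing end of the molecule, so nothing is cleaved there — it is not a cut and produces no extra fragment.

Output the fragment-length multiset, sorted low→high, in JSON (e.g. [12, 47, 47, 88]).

[2,4,4,4,5,5,5,6,6,7,7,8,9,10,11,11,12,12,12,14,19,33]

Per-enzyme occurrences:
  UxaIX (ACACGG, off=2): starts [0, 14, 51, 62, 85, 103, 114, 120, 132, 165, 173, 192] → cuts [2, 16, 53, 64, 87, 105, 116, 122, 134, 167, 175, 194]
  LmaIII (AGGCC, off=3): starts [46, 57, 73, 93, 98, 126, 141, 153, 158] → cuts [49, 60, 76, 96, 101, 129, 144, 156, 161]

Pooled cuts: [2, 16, 49, 53, 60, 64, 76, 87, 96, 101, 105, 116, 122, 129, 134, 144, 156, 161, 167, 175, 194]

Fragment lengths:
  [0,2): 2 bp
  [2,16): 14 bp
  [16,49): 33 bp
  [49,53): 4 bp
  [53,60): 7 bp
  [60,64): 4 bp
  [64,76): 12 bp
  [76,87): 11 bp
  [87,96): 9 bp
  [96,101): 5 bp
  [101,105): 4 bp
  [105,116): 11 bp
  [116,122): 6 bp
  [122,129): 7 bp
  [129,134): 5 bp
  [134,144): 10 bp
  [144,156): 12 bp
  [156,161): 5 bp
  [161,167): 6 bp
  [167,175): 8 bp
  [175,194): 19 bp
  [194,206): 12 bp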